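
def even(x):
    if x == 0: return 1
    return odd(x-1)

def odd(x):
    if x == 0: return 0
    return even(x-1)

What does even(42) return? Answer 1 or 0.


even(42) = odd(41)
odd(41) = even(40)
even(40) = odd(39)
odd(39) = even(38)
even(38) = odd(37)
odd(37) = even(36)
even(36) = odd(35)
odd(35) = even(34)
even(34) = odd(33)
odd(33) = even(32)
even(32) = odd(31)
odd(31) = even(30)
even(30) = odd(29)
odd(29) = even(28)
even(28) = odd(27)
odd(27) = even(26)
even(26) = odd(25)
odd(25) = even(24)
even(24) = odd(23)
odd(23) = even(22)
even(22) = odd(21)
odd(21) = even(20)
even(20) = odd(19)
odd(19) = even(18)
even(18) = odd(17)
odd(17) = even(16)
even(16) = odd(15)
odd(15) = even(14)
even(14) = odd(13)
odd(13) = even(12)
even(12) = odd(11)
odd(11) = even(10)
even(10) = odd(9)
odd(9) = even(8)
even(8) = odd(7)
odd(7) = even(6)
even(6) = odd(5)
odd(5) = even(4)
even(4) = odd(3)
odd(3) = even(2)
even(2) = odd(1)
odd(1) = even(0)
even(0) = 1  (base case)
Result: 1

1


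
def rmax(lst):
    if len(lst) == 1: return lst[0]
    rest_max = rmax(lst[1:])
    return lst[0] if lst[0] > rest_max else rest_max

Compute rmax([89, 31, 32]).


rmax([89, 31, 32]): compare 89 with rmax([31, 32])
rmax([31, 32]): compare 31 with rmax([32])
rmax([32]) = 32  (base case)
Compare 31 with 32 -> 32
Compare 89 with 32 -> 89

89


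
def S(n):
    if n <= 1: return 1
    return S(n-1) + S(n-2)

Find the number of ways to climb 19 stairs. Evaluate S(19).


Building up from base cases:
S(0) = 1
S(1) = 1
S(2) = S(1) + S(0) = 1 + 1 = 2
S(3) = S(2) + S(1) = 2 + 1 = 3
S(4) = S(3) + S(2) = 3 + 2 = 5
S(5) = S(4) + S(3) = 5 + 3 = 8
S(6) = S(5) + S(4) = 8 + 5 = 13
S(7) = S(6) + S(5) = 13 + 8 = 21
S(8) = S(7) + S(6) = 21 + 13 = 34
S(9) = S(8) + S(7) = 34 + 21 = 55
S(10) = S(9) + S(8) = 55 + 34 = 89
S(11) = S(10) + S(9) = 89 + 55 = 144
S(12) = S(11) + S(10) = 144 + 89 = 233
S(13) = S(12) + S(11) = 233 + 144 = 377
S(14) = S(13) + S(12) = 377 + 233 = 610
S(15) = S(14) + S(13) = 610 + 377 = 987
S(16) = S(15) + S(14) = 987 + 610 = 1597
S(17) = S(16) + S(15) = 1597 + 987 = 2584
S(18) = S(17) + S(16) = 2584 + 1597 = 4181
S(19) = S(18) + S(17) = 4181 + 2584 = 6765

6765


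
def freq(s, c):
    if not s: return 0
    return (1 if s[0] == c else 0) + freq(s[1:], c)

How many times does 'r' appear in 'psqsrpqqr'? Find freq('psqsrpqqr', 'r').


s[0]='p' != 'r' -> 0
s[0]='s' != 'r' -> 0
s[0]='q' != 'r' -> 0
s[0]='s' != 'r' -> 0
s[0]='r' == 'r' -> 1
s[0]='p' != 'r' -> 0
s[0]='q' != 'r' -> 0
s[0]='q' != 'r' -> 0
s[0]='r' == 'r' -> 1
Sum: 0 + 0 + 0 + 0 + 1 + 0 + 0 + 0 + 1 = 2

2


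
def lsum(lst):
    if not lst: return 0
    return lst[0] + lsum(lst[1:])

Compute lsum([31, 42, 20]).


lsum([31, 42, 20]) = 31 + lsum([42, 20])
lsum([42, 20]) = 42 + lsum([20])
lsum([20]) = 20 + lsum([])
lsum([]) = 0  (base case)
Total: 31 + 42 + 20 + 0 = 93

93


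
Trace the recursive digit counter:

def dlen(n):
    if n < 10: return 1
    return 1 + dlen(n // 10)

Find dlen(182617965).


dlen(182617965) = 1 + dlen(18261796)
dlen(18261796) = 1 + dlen(1826179)
dlen(1826179) = 1 + dlen(182617)
dlen(182617) = 1 + dlen(18261)
dlen(18261) = 1 + dlen(1826)
dlen(1826) = 1 + dlen(182)
dlen(182) = 1 + dlen(18)
dlen(18) = 1 + dlen(1)
dlen(1) = 1  (base case: 1 < 10)
Unwinding: 1 + 1 + 1 + 1 + 1 + 1 + 1 + 1 + 1 = 9

9


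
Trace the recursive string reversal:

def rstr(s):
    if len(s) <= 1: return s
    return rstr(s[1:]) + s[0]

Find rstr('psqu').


rstr('psqu') = rstr('squ') + 'p'
rstr('squ') = rstr('qu') + 's'
rstr('qu') = rstr('u') + 'q'
rstr('u') = 'u'  (base case)
Concatenating: 'u' + 'q' + 's' + 'p' = 'uqsp'

uqsp


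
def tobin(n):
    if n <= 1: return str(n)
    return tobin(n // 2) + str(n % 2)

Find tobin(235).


tobin(235) = tobin(117) + '1'
tobin(117) = tobin(58) + '1'
tobin(58) = tobin(29) + '0'
tobin(29) = tobin(14) + '1'
tobin(14) = tobin(7) + '0'
tobin(7) = tobin(3) + '1'
tobin(3) = tobin(1) + '1'
tobin(1) = '1'  (base case)
Concatenating: '1' + '1' + '1' + '0' + '1' + '0' + '1' + '1' = '11101011'

11101011


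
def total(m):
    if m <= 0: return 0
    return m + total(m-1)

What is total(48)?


total(48)
= 48 + 47 + 46 + 45 + 44 + 43 + 42 + 41 + 40 + 39 + 38 + 37 + 36 + 35 + 34 + 33 + 32 + 31 + 30 + 29 + 28 + 27 + 26 + 25 + 24 + 23 + 22 + 21 + 20 + 19 + 18 + 17 + 16 + 15 + 14 + 13 + 12 + 11 + 10 + 9 + 8 + 7 + 6 + 5 + 4 + 3 + 2 + 1 + total(0)
= 48 + 47 + 46 + 45 + 44 + 43 + 42 + 41 + 40 + 39 + 38 + 37 + 36 + 35 + 34 + 33 + 32 + 31 + 30 + 29 + 28 + 27 + 26 + 25 + 24 + 23 + 22 + 21 + 20 + 19 + 18 + 17 + 16 + 15 + 14 + 13 + 12 + 11 + 10 + 9 + 8 + 7 + 6 + 5 + 4 + 3 + 2 + 1 + 0
= 1176

1176


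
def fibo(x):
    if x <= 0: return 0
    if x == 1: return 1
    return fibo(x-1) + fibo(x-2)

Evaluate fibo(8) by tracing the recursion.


Computing fibo(8) bottom-up:
fibo(0) = 0
fibo(1) = 1
fibo(2) = fibo(1) + fibo(0) = 1 + 0 = 1
fibo(3) = fibo(2) + fibo(1) = 1 + 1 = 2
fibo(4) = fibo(3) + fibo(2) = 2 + 1 = 3
fibo(5) = fibo(4) + fibo(3) = 3 + 2 = 5
fibo(6) = fibo(5) + fibo(4) = 5 + 3 = 8
fibo(7) = fibo(6) + fibo(5) = 8 + 5 = 13
fibo(8) = fibo(7) + fibo(6) = 13 + 8 = 21

21


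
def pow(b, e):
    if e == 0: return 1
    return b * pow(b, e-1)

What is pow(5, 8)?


pow(5, 8)
= 5 * pow(5, 7)
= 5 * 5 * pow(5, 6)
= 5 * 5 * 5 * pow(5, 5)
= 5 * 5 * 5 * 5 * pow(5, 4)
= 5 * 5 * 5 * 5 * 5 * pow(5, 3)
= 5 * 5 * 5 * 5 * 5 * 5 * pow(5, 2)
= 5 * 5 * 5 * 5 * 5 * 5 * 5 * pow(5, 1)
= 5 * 5 * 5 * 5 * 5 * 5 * 5 * 5 * pow(5, 0)
= 5 * 5 * 5 * 5 * 5 * 5 * 5 * 5 * 1
= 390625

390625


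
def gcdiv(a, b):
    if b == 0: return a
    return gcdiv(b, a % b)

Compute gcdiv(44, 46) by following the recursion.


gcdiv(44, 46) = gcdiv(46, 44)
gcdiv(46, 44) = gcdiv(44, 2)
gcdiv(44, 2) = gcdiv(2, 0)
gcdiv(2, 0) = 2  (base case)

2


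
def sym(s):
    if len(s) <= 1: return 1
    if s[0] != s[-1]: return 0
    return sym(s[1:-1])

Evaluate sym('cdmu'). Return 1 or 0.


sym('cdmu'): s[0]='c' != s[-1]='u' -> return 0
Result: 0 (not a palindrome)

0


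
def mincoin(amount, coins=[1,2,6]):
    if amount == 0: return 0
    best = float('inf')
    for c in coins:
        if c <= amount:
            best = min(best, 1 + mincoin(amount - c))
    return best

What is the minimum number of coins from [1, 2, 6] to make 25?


Building up with DP:
mincoin(0) = 0
mincoin(1) = min(1+mincoin(0)=1+0=1) = 1
mincoin(2) = min(1+mincoin(1)=1+1=2, 1+mincoin(0)=1+0=1) = 1
mincoin(3) = min(1+mincoin(2)=1+1=2, 1+mincoin(1)=1+1=2) = 2
mincoin(4) = min(1+mincoin(3)=1+2=3, 1+mincoin(2)=1+1=2) = 2
mincoin(5) = min(1+mincoin(4)=1+2=3, 1+mincoin(3)=1+2=3) = 3
mincoin(6) = min(1+mincoin(5)=1+3=4, 1+mincoin(4)=1+2=3, 1+mincoin(0)=1+0=1) = 1
mincoin(7) = min(1+mincoin(6)=1+1=2, 1+mincoin(5)=1+3=4, 1+mincoin(1)=1+1=2) = 2
mincoin(8) = min(1+mincoin(7)=1+2=3, 1+mincoin(6)=1+1=2, 1+mincoin(2)=1+1=2) = 2
mincoin(9) = min(1+mincoin(8)=1+2=3, 1+mincoin(7)=1+2=3, 1+mincoin(3)=1+2=3) = 3
mincoin(10) = min(1+mincoin(9)=1+3=4, 1+mincoin(8)=1+2=3, 1+mincoin(4)=1+2=3) = 3
mincoin(11) = min(1+mincoin(10)=1+3=4, 1+mincoin(9)=1+3=4, 1+mincoin(5)=1+3=4) = 4
mincoin(12) = min(1+mincoin(11)=1+4=5, 1+mincoin(10)=1+3=4, 1+mincoin(6)=1+1=2) = 2
mincoin(13) = min(1+mincoin(12)=1+2=3, 1+mincoin(11)=1+4=5, 1+mincoin(7)=1+2=3) = 3
mincoin(14) = min(1+mincoin(13)=1+3=4, 1+mincoin(12)=1+2=3, 1+mincoin(8)=1+2=3) = 3
mincoin(15) = min(1+mincoin(14)=1+3=4, 1+mincoin(13)=1+3=4, 1+mincoin(9)=1+3=4) = 4
mincoin(16) = min(1+mincoin(15)=1+4=5, 1+mincoin(14)=1+3=4, 1+mincoin(10)=1+3=4) = 4
mincoin(17) = min(1+mincoin(16)=1+4=5, 1+mincoin(15)=1+4=5, 1+mincoin(11)=1+4=5) = 5
mincoin(18) = min(1+mincoin(17)=1+5=6, 1+mincoin(16)=1+4=5, 1+mincoin(12)=1+2=3) = 3
mincoin(19) = min(1+mincoin(18)=1+3=4, 1+mincoin(17)=1+5=6, 1+mincoin(13)=1+3=4) = 4
mincoin(20) = min(1+mincoin(19)=1+4=5, 1+mincoin(18)=1+3=4, 1+mincoin(14)=1+3=4) = 4
mincoin(21) = min(1+mincoin(20)=1+4=5, 1+mincoin(19)=1+4=5, 1+mincoin(15)=1+4=5) = 5
mincoin(22) = min(1+mincoin(21)=1+5=6, 1+mincoin(20)=1+4=5, 1+mincoin(16)=1+4=5) = 5
mincoin(23) = min(1+mincoin(22)=1+5=6, 1+mincoin(21)=1+5=6, 1+mincoin(17)=1+5=6) = 6
mincoin(24) = min(1+mincoin(23)=1+6=7, 1+mincoin(22)=1+5=6, 1+mincoin(18)=1+3=4) = 4
mincoin(25) = min(1+mincoin(24)=1+4=5, 1+mincoin(23)=1+6=7, 1+mincoin(19)=1+4=5) = 5

5


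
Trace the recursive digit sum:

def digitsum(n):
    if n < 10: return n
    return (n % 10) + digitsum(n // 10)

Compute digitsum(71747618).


digitsum(71747618) = 8 + digitsum(7174761)
digitsum(7174761) = 1 + digitsum(717476)
digitsum(717476) = 6 + digitsum(71747)
digitsum(71747) = 7 + digitsum(7174)
digitsum(7174) = 4 + digitsum(717)
digitsum(717) = 7 + digitsum(71)
digitsum(71) = 1 + digitsum(7)
digitsum(7) = 7  (base case)
Total: 8 + 1 + 6 + 7 + 4 + 7 + 1 + 7 = 41

41


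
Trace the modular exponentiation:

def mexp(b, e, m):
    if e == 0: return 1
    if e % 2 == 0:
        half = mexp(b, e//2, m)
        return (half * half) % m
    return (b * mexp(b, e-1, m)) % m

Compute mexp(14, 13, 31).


mexp(14, 13, 31): e is odd, compute mexp(14, 12, 31)
  mexp(14, 12, 31): e is even, compute mexp(14, 6, 31)
    mexp(14, 6, 31): e is even, compute mexp(14, 3, 31)
      mexp(14, 3, 31): e is odd, compute mexp(14, 2, 31)
        mexp(14, 2, 31): e is even, compute mexp(14, 1, 31)
          mexp(14, 1, 31): e is odd, compute mexp(14, 0, 31)
          mexp(14, 0, 31) = 1
          (14 * 1) % 31 = 14
        half=14, (14*14) % 31 = 10
      (14 * 10) % 31 = 16
    half=16, (16*16) % 31 = 8
  half=8, (8*8) % 31 = 2
(14 * 2) % 31 = 28

28


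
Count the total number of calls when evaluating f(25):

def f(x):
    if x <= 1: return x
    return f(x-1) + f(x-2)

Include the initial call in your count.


Let C(n) = total calls for f(n)
C(0) = 1, C(1) = 1
C(2) = 1 + C(1) + C(0) = 1 + 1 + 1 = 3
C(3) = 1 + C(2) + C(1) = 1 + 3 + 1 = 5
C(4) = 1 + C(3) + C(2) = 1 + 5 + 3 = 9
C(5) = 1 + C(4) + C(3) = 1 + 9 + 5 = 15
C(6) = 1 + C(5) + C(4) = 1 + 15 + 9 = 25
C(7) = 1 + C(6) + C(5) = 1 + 25 + 15 = 41
C(8) = 1 + C(7) + C(6) = 1 + 41 + 25 = 67
C(9) = 1 + C(8) + C(7) = 1 + 67 + 41 = 109
C(10) = 1 + C(9) + C(8) = 1 + 109 + 67 = 177
C(11) = 1 + C(10) + C(9) = 1 + 177 + 109 = 287
C(12) = 1 + C(11) + C(10) = 1 + 287 + 177 = 465
C(13) = 1 + C(12) + C(11) = 1 + 465 + 287 = 753
C(14) = 1 + C(13) + C(12) = 1 + 753 + 465 = 1219
C(15) = 1 + C(14) + C(13) = 1 + 1219 + 753 = 1973
C(16) = 1 + C(15) + C(14) = 1 + 1973 + 1219 = 3193
C(17) = 1 + C(16) + C(15) = 1 + 3193 + 1973 = 5167
C(18) = 1 + C(17) + C(16) = 1 + 5167 + 3193 = 8361
C(19) = 1 + C(18) + C(17) = 1 + 8361 + 5167 = 13529
C(20) = 1 + C(19) + C(18) = 1 + 13529 + 8361 = 21891
C(21) = 1 + C(20) + C(19) = 1 + 21891 + 13529 = 35421
C(22) = 1 + C(21) + C(20) = 1 + 35421 + 21891 = 57313
C(23) = 1 + C(22) + C(21) = 1 + 57313 + 35421 = 92735
C(24) = 1 + C(23) + C(22) = 1 + 92735 + 57313 = 150049
C(25) = 1 + C(24) + C(23) = 1 + 150049 + 92735 = 242785

242785


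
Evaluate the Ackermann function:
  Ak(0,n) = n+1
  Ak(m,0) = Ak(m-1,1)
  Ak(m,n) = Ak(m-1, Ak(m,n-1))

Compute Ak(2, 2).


Ak(2, 2) = Ak(1, Ak(2, 1))
  Ak(2, 1) = Ak(1, Ak(2, 0))
    Ak(2, 0) = Ak(1, 1)
      Ak(1, 1) = Ak(0, Ak(1, 0))
        Ak(1, 0) = Ak(0, 1)
          Ak(0, 1) = 2
        = Ak(0, 2)
        Ak(0, 2) = 3
    = Ak(1, 3)
    Ak(1, 3) = Ak(0, Ak(1, 2))
      Ak(1, 2) = Ak(0, Ak(1, 1))
        Ak(1, 1) = Ak(0, Ak(1, 0))
          Ak(1, 0) = Ak(0, 1)
          Ak(0, 1) = 2
          = Ak(0, 2)
          Ak(0, 2) = 3
        = Ak(0, 3)
        Ak(0, 3) = 4
      = Ak(0, 4)
      Ak(0, 4) = 5
  = Ak(1, 5)
  Ak(1, 5) = Ak(0, Ak(1, 4))
    Ak(1, 4) = Ak(0, Ak(1, 3))
      Ak(1, 3) = Ak(0, Ak(1, 2))
        Ak(1, 2) = Ak(0, Ak(1, 1))
... (trace truncated)
Result: Ak(2, 2) = 7

7


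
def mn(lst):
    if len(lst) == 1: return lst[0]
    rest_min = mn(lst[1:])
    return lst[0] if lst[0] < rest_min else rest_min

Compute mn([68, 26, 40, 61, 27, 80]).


mn([68, 26, 40, 61, 27, 80]): compare 68 with mn([26, 40, 61, 27, 80])
mn([26, 40, 61, 27, 80]): compare 26 with mn([40, 61, 27, 80])
mn([40, 61, 27, 80]): compare 40 with mn([61, 27, 80])
mn([61, 27, 80]): compare 61 with mn([27, 80])
mn([27, 80]): compare 27 with mn([80])
mn([80]) = 80  (base case)
Compare 27 with 80 -> 27
Compare 61 with 27 -> 27
Compare 40 with 27 -> 27
Compare 26 with 27 -> 26
Compare 68 with 26 -> 26

26


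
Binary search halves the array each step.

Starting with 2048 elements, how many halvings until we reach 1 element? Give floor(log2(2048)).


2048 / 2 = 1024
1024 / 2 = 512
512 / 2 = 256
256 / 2 = 128
128 / 2 = 64
64 / 2 = 32
32 / 2 = 16
16 / 2 = 8
8 / 2 = 4
4 / 2 = 2
2 / 2 = 1
Reached 1 after 11 halvings

11


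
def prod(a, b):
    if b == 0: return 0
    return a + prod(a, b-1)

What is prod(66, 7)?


prod(66, 7) = 66 + prod(66, 6)
prod(66, 6) = 66 + prod(66, 5)
prod(66, 5) = 66 + prod(66, 4)
prod(66, 4) = 66 + prod(66, 3)
prod(66, 3) = 66 + prod(66, 2)
prod(66, 2) = 66 + prod(66, 1)
prod(66, 1) = 66 + prod(66, 0)
prod(66, 0) = 0  (base case)
Total: 66 + 66 + 66 + 66 + 66 + 66 + 66 + 0 = 462

462


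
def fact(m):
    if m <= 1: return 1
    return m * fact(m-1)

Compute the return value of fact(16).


fact(16)
= 16 * fact(15)
= 16 * 15 * fact(14)
= 16 * 15 * 14 * fact(13)
= 16 * 15 * 14 * 13 * fact(12)
= 16 * 15 * 14 * 13 * 12 * fact(11)
= 16 * 15 * 14 * 13 * 12 * 11 * fact(10)
= 16 * 15 * 14 * 13 * 12 * 11 * 10 * fact(9)
= 16 * 15 * 14 * 13 * 12 * 11 * 10 * 9 * fact(8)
= 16 * 15 * 14 * 13 * 12 * 11 * 10 * 9 * 8 * fact(7)
= 16 * 15 * 14 * 13 * 12 * 11 * 10 * 9 * 8 * 7 * fact(6)
= 16 * 15 * 14 * 13 * 12 * 11 * 10 * 9 * 8 * 7 * 6 * fact(5)
= 16 * 15 * 14 * 13 * 12 * 11 * 10 * 9 * 8 * 7 * 6 * 5 * fact(4)
= 16 * 15 * 14 * 13 * 12 * 11 * 10 * 9 * 8 * 7 * 6 * 5 * 4 * fact(3)
= 16 * 15 * 14 * 13 * 12 * 11 * 10 * 9 * 8 * 7 * 6 * 5 * 4 * 3 * fact(2)
= 16 * 15 * 14 * 13 * 12 * 11 * 10 * 9 * 8 * 7 * 6 * 5 * 4 * 3 * 2 * fact(1)
= 16 * 15 * 14 * 13 * 12 * 11 * 10 * 9 * 8 * 7 * 6 * 5 * 4 * 3 * 2 * 1
= 20922789888000

20922789888000


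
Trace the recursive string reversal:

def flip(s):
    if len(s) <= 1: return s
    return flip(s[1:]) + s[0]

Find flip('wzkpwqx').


flip('wzkpwqx') = flip('zkpwqx') + 'w'
flip('zkpwqx') = flip('kpwqx') + 'z'
flip('kpwqx') = flip('pwqx') + 'k'
flip('pwqx') = flip('wqx') + 'p'
flip('wqx') = flip('qx') + 'w'
flip('qx') = flip('x') + 'q'
flip('x') = 'x'  (base case)
Concatenating: 'x' + 'q' + 'w' + 'p' + 'k' + 'z' + 'w' = 'xqwpkzw'

xqwpkzw


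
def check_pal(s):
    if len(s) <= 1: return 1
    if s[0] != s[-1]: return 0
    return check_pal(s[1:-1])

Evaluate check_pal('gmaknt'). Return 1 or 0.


check_pal('gmaknt'): s[0]='g' != s[-1]='t' -> return 0
Result: 0 (not a palindrome)

0


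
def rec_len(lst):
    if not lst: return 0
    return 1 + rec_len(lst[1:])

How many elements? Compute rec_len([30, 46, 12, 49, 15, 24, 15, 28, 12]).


rec_len([30, 46, 12, 49, 15, 24, 15, 28, 12]) = 1 + rec_len([46, 12, 49, 15, 24, 15, 28, 12])
rec_len([46, 12, 49, 15, 24, 15, 28, 12]) = 1 + rec_len([12, 49, 15, 24, 15, 28, 12])
rec_len([12, 49, 15, 24, 15, 28, 12]) = 1 + rec_len([49, 15, 24, 15, 28, 12])
rec_len([49, 15, 24, 15, 28, 12]) = 1 + rec_len([15, 24, 15, 28, 12])
rec_len([15, 24, 15, 28, 12]) = 1 + rec_len([24, 15, 28, 12])
rec_len([24, 15, 28, 12]) = 1 + rec_len([15, 28, 12])
rec_len([15, 28, 12]) = 1 + rec_len([28, 12])
rec_len([28, 12]) = 1 + rec_len([12])
rec_len([12]) = 1 + rec_len([])
rec_len([]) = 0  (base case)
Unwinding: 1 + 1 + 1 + 1 + 1 + 1 + 1 + 1 + 1 + 0 = 9

9


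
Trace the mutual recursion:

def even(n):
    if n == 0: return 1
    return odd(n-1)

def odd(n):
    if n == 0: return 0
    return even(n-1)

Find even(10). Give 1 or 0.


even(10) = odd(9)
odd(9) = even(8)
even(8) = odd(7)
odd(7) = even(6)
even(6) = odd(5)
odd(5) = even(4)
even(4) = odd(3)
odd(3) = even(2)
even(2) = odd(1)
odd(1) = even(0)
even(0) = 1  (base case)
Result: 1

1


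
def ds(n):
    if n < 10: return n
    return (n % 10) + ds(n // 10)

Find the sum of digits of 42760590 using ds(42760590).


ds(42760590) = 0 + ds(4276059)
ds(4276059) = 9 + ds(427605)
ds(427605) = 5 + ds(42760)
ds(42760) = 0 + ds(4276)
ds(4276) = 6 + ds(427)
ds(427) = 7 + ds(42)
ds(42) = 2 + ds(4)
ds(4) = 4  (base case)
Total: 0 + 9 + 5 + 0 + 6 + 7 + 2 + 4 = 33

33


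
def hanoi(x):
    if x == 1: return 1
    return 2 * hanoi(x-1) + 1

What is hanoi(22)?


hanoi(22) = 2 * hanoi(21) + 1
hanoi(21) = 2 * hanoi(20) + 1
hanoi(20) = 2 * hanoi(19) + 1
hanoi(19) = 2 * hanoi(18) + 1
hanoi(18) = 2 * hanoi(17) + 1
hanoi(17) = 2 * hanoi(16) + 1
hanoi(16) = 2 * hanoi(15) + 1
hanoi(15) = 2 * hanoi(14) + 1
hanoi(14) = 2 * hanoi(13) + 1
hanoi(13) = 2 * hanoi(12) + 1
hanoi(12) = 2 * hanoi(11) + 1
hanoi(11) = 2 * hanoi(10) + 1
hanoi(10) = 2 * hanoi(9) + 1
hanoi(9) = 2 * hanoi(8) + 1
hanoi(8) = 2 * hanoi(7) + 1
hanoi(7) = 2 * hanoi(6) + 1
hanoi(6) = 2 * hanoi(5) + 1
hanoi(5) = 2 * hanoi(4) + 1
hanoi(4) = 2 * hanoi(3) + 1
hanoi(3) = 2 * hanoi(2) + 1
hanoi(2) = 2 * hanoi(1) + 1
hanoi(1) = 1  (base case)
hanoi(2) = 2 * 1 + 1 = 3
hanoi(3) = 2 * 3 + 1 = 7
hanoi(4) = 2 * 7 + 1 = 15
hanoi(5) = 2 * 15 + 1 = 31
hanoi(6) = 2 * 31 + 1 = 63
hanoi(7) = 2 * 63 + 1 = 127
hanoi(8) = 2 * 127 + 1 = 255
hanoi(9) = 2 * 255 + 1 = 511
hanoi(10) = 2 * 511 + 1 = 1023
hanoi(11) = 2 * 1023 + 1 = 2047
hanoi(12) = 2 * 2047 + 1 = 4095
hanoi(13) = 2 * 4095 + 1 = 8191
hanoi(14) = 2 * 8191 + 1 = 16383
hanoi(15) = 2 * 16383 + 1 = 32767
hanoi(16) = 2 * 32767 + 1 = 65535
hanoi(17) = 2 * 65535 + 1 = 131071
hanoi(18) = 2 * 131071 + 1 = 262143
hanoi(19) = 2 * 262143 + 1 = 524287
hanoi(20) = 2 * 524287 + 1 = 1048575
hanoi(21) = 2 * 1048575 + 1 = 2097151
hanoi(22) = 2 * 2097151 + 1 = 4194303

4194303


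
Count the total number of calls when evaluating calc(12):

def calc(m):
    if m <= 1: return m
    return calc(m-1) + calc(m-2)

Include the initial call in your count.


Let C(n) = total calls for calc(n)
C(0) = 1, C(1) = 1
C(2) = 1 + C(1) + C(0) = 1 + 1 + 1 = 3
C(3) = 1 + C(2) + C(1) = 1 + 3 + 1 = 5
C(4) = 1 + C(3) + C(2) = 1 + 5 + 3 = 9
C(5) = 1 + C(4) + C(3) = 1 + 9 + 5 = 15
C(6) = 1 + C(5) + C(4) = 1 + 15 + 9 = 25
C(7) = 1 + C(6) + C(5) = 1 + 25 + 15 = 41
C(8) = 1 + C(7) + C(6) = 1 + 41 + 25 = 67
C(9) = 1 + C(8) + C(7) = 1 + 67 + 41 = 109
C(10) = 1 + C(9) + C(8) = 1 + 109 + 67 = 177
C(11) = 1 + C(10) + C(9) = 1 + 177 + 109 = 287
C(12) = 1 + C(11) + C(10) = 1 + 287 + 177 = 465

465


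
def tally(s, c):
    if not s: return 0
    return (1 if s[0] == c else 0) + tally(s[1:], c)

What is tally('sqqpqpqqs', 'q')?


s[0]='s' != 'q' -> 0
s[0]='q' == 'q' -> 1
s[0]='q' == 'q' -> 1
s[0]='p' != 'q' -> 0
s[0]='q' == 'q' -> 1
s[0]='p' != 'q' -> 0
s[0]='q' == 'q' -> 1
s[0]='q' == 'q' -> 1
s[0]='s' != 'q' -> 0
Sum: 0 + 1 + 1 + 0 + 1 + 0 + 1 + 1 + 0 = 5

5


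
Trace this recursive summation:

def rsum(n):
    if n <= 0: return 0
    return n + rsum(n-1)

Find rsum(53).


rsum(53)
= 53 + 52 + 51 + 50 + 49 + 48 + 47 + 46 + 45 + 44 + 43 + 42 + 41 + 40 + 39 + 38 + 37 + 36 + 35 + 34 + 33 + 32 + 31 + 30 + 29 + 28 + 27 + 26 + 25 + 24 + 23 + 22 + 21 + 20 + 19 + 18 + 17 + 16 + 15 + 14 + 13 + 12 + 11 + 10 + 9 + 8 + 7 + 6 + 5 + 4 + 3 + 2 + 1 + rsum(0)
= 53 + 52 + 51 + 50 + 49 + 48 + 47 + 46 + 45 + 44 + 43 + 42 + 41 + 40 + 39 + 38 + 37 + 36 + 35 + 34 + 33 + 32 + 31 + 30 + 29 + 28 + 27 + 26 + 25 + 24 + 23 + 22 + 21 + 20 + 19 + 18 + 17 + 16 + 15 + 14 + 13 + 12 + 11 + 10 + 9 + 8 + 7 + 6 + 5 + 4 + 3 + 2 + 1 + 0
= 1431

1431


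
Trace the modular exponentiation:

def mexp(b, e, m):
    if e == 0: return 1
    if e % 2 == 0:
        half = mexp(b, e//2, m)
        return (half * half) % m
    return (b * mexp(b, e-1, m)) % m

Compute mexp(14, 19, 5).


mexp(14, 19, 5): e is odd, compute mexp(14, 18, 5)
  mexp(14, 18, 5): e is even, compute mexp(14, 9, 5)
    mexp(14, 9, 5): e is odd, compute mexp(14, 8, 5)
      mexp(14, 8, 5): e is even, compute mexp(14, 4, 5)
        mexp(14, 4, 5): e is even, compute mexp(14, 2, 5)
          mexp(14, 2, 5): e is even, compute mexp(14, 1, 5)
          mexp(14, 1, 5): e is odd, compute mexp(14, 0, 5)
          mexp(14, 0, 5) = 1
          (14 * 1) % 5 = 4
          half=4, (4*4) % 5 = 1
        half=1, (1*1) % 5 = 1
      half=1, (1*1) % 5 = 1
    (14 * 1) % 5 = 4
  half=4, (4*4) % 5 = 1
(14 * 1) % 5 = 4

4


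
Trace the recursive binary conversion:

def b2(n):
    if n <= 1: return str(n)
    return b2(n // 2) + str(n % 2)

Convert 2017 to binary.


b2(2017) = b2(1008) + '1'
b2(1008) = b2(504) + '0'
b2(504) = b2(252) + '0'
b2(252) = b2(126) + '0'
b2(126) = b2(63) + '0'
b2(63) = b2(31) + '1'
b2(31) = b2(15) + '1'
b2(15) = b2(7) + '1'
b2(7) = b2(3) + '1'
b2(3) = b2(1) + '1'
b2(1) = '1'  (base case)
Concatenating: '1' + '1' + '1' + '1' + '1' + '1' + '0' + '0' + '0' + '0' + '1' = '11111100001'

11111100001


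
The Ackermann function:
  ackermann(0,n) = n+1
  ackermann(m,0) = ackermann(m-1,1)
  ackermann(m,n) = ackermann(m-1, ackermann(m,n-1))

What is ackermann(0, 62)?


ackermann(0, 62) = 63
Result: ackermann(0, 62) = 63

63


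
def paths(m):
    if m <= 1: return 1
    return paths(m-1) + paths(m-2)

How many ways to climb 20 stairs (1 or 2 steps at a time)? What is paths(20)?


Building up from base cases:
paths(0) = 1
paths(1) = 1
paths(2) = paths(1) + paths(0) = 1 + 1 = 2
paths(3) = paths(2) + paths(1) = 2 + 1 = 3
paths(4) = paths(3) + paths(2) = 3 + 2 = 5
paths(5) = paths(4) + paths(3) = 5 + 3 = 8
paths(6) = paths(5) + paths(4) = 8 + 5 = 13
paths(7) = paths(6) + paths(5) = 13 + 8 = 21
paths(8) = paths(7) + paths(6) = 21 + 13 = 34
paths(9) = paths(8) + paths(7) = 34 + 21 = 55
paths(10) = paths(9) + paths(8) = 55 + 34 = 89
paths(11) = paths(10) + paths(9) = 89 + 55 = 144
paths(12) = paths(11) + paths(10) = 144 + 89 = 233
paths(13) = paths(12) + paths(11) = 233 + 144 = 377
paths(14) = paths(13) + paths(12) = 377 + 233 = 610
paths(15) = paths(14) + paths(13) = 610 + 377 = 987
paths(16) = paths(15) + paths(14) = 987 + 610 = 1597
paths(17) = paths(16) + paths(15) = 1597 + 987 = 2584
paths(18) = paths(17) + paths(16) = 2584 + 1597 = 4181
paths(19) = paths(18) + paths(17) = 4181 + 2584 = 6765
paths(20) = paths(19) + paths(18) = 6765 + 4181 = 10946

10946


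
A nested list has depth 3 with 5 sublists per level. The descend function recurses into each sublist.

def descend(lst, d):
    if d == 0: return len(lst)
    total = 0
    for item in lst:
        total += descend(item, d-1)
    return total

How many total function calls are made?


At depth 0 (root): 1 call
At depth 1: each of 1 parents calls descend on 5 children = 5 calls
At depth 2: each of 5 parents calls descend on 5 children = 25 calls
At depth 3: each of 25 parents calls descend on 5 children = 125 calls
Total: 1 + 5 + 25 + 125 = 156

156


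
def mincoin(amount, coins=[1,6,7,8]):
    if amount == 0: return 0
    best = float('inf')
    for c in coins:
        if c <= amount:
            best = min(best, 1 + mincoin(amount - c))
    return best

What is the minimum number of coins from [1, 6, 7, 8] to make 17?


Building up with DP:
mincoin(0) = 0
mincoin(1) = min(1+mincoin(0)=1+0=1) = 1
mincoin(2) = min(1+mincoin(1)=1+1=2) = 2
mincoin(3) = min(1+mincoin(2)=1+2=3) = 3
mincoin(4) = min(1+mincoin(3)=1+3=4) = 4
mincoin(5) = min(1+mincoin(4)=1+4=5) = 5
mincoin(6) = min(1+mincoin(5)=1+5=6, 1+mincoin(0)=1+0=1) = 1
mincoin(7) = min(1+mincoin(6)=1+1=2, 1+mincoin(1)=1+1=2, 1+mincoin(0)=1+0=1) = 1
mincoin(8) = min(1+mincoin(7)=1+1=2, 1+mincoin(2)=1+2=3, 1+mincoin(1)=1+1=2, 1+mincoin(0)=1+0=1) = 1
mincoin(9) = min(1+mincoin(8)=1+1=2, 1+mincoin(3)=1+3=4, 1+mincoin(2)=1+2=3, 1+mincoin(1)=1+1=2) = 2
mincoin(10) = min(1+mincoin(9)=1+2=3, 1+mincoin(4)=1+4=5, 1+mincoin(3)=1+3=4, 1+mincoin(2)=1+2=3) = 3
mincoin(11) = min(1+mincoin(10)=1+3=4, 1+mincoin(5)=1+5=6, 1+mincoin(4)=1+4=5, 1+mincoin(3)=1+3=4) = 4
mincoin(12) = min(1+mincoin(11)=1+4=5, 1+mincoin(6)=1+1=2, 1+mincoin(5)=1+5=6, 1+mincoin(4)=1+4=5) = 2
mincoin(13) = min(1+mincoin(12)=1+2=3, 1+mincoin(7)=1+1=2, 1+mincoin(6)=1+1=2, 1+mincoin(5)=1+5=6) = 2
mincoin(14) = min(1+mincoin(13)=1+2=3, 1+mincoin(8)=1+1=2, 1+mincoin(7)=1+1=2, 1+mincoin(6)=1+1=2) = 2
mincoin(15) = min(1+mincoin(14)=1+2=3, 1+mincoin(9)=1+2=3, 1+mincoin(8)=1+1=2, 1+mincoin(7)=1+1=2) = 2
mincoin(16) = min(1+mincoin(15)=1+2=3, 1+mincoin(10)=1+3=4, 1+mincoin(9)=1+2=3, 1+mincoin(8)=1+1=2) = 2
mincoin(17) = min(1+mincoin(16)=1+2=3, 1+mincoin(11)=1+4=5, 1+mincoin(10)=1+3=4, 1+mincoin(9)=1+2=3) = 3

3


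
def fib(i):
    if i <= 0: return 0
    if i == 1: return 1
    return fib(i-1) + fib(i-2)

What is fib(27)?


Computing fib(27) bottom-up:
fib(0) = 0
fib(1) = 1
fib(2) = fib(1) + fib(0) = 1 + 0 = 1
fib(3) = fib(2) + fib(1) = 1 + 1 = 2
fib(4) = fib(3) + fib(2) = 2 + 1 = 3
fib(5) = fib(4) + fib(3) = 3 + 2 = 5
fib(6) = fib(5) + fib(4) = 5 + 3 = 8
fib(7) = fib(6) + fib(5) = 8 + 5 = 13
fib(8) = fib(7) + fib(6) = 13 + 8 = 21
fib(9) = fib(8) + fib(7) = 21 + 13 = 34
fib(10) = fib(9) + fib(8) = 34 + 21 = 55
fib(11) = fib(10) + fib(9) = 55 + 34 = 89
fib(12) = fib(11) + fib(10) = 89 + 55 = 144
fib(13) = fib(12) + fib(11) = 144 + 89 = 233
fib(14) = fib(13) + fib(12) = 233 + 144 = 377
fib(15) = fib(14) + fib(13) = 377 + 233 = 610
fib(16) = fib(15) + fib(14) = 610 + 377 = 987
fib(17) = fib(16) + fib(15) = 987 + 610 = 1597
fib(18) = fib(17) + fib(16) = 1597 + 987 = 2584
fib(19) = fib(18) + fib(17) = 2584 + 1597 = 4181
fib(20) = fib(19) + fib(18) = 4181 + 2584 = 6765
fib(21) = fib(20) + fib(19) = 6765 + 4181 = 10946
fib(22) = fib(21) + fib(20) = 10946 + 6765 = 17711
fib(23) = fib(22) + fib(21) = 17711 + 10946 = 28657
fib(24) = fib(23) + fib(22) = 28657 + 17711 = 46368
fib(25) = fib(24) + fib(23) = 46368 + 28657 = 75025
fib(26) = fib(25) + fib(24) = 75025 + 46368 = 121393
fib(27) = fib(26) + fib(25) = 121393 + 75025 = 196418

196418


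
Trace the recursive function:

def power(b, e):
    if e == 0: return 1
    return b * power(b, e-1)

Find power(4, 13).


power(4, 13)
= 4 * power(4, 12)
= 4 * 4 * power(4, 11)
= 4 * 4 * 4 * power(4, 10)
= 4 * 4 * 4 * 4 * power(4, 9)
= 4 * 4 * 4 * 4 * 4 * power(4, 8)
= 4 * 4 * 4 * 4 * 4 * 4 * power(4, 7)
= 4 * 4 * 4 * 4 * 4 * 4 * 4 * power(4, 6)
= 4 * 4 * 4 * 4 * 4 * 4 * 4 * 4 * power(4, 5)
= 4 * 4 * 4 * 4 * 4 * 4 * 4 * 4 * 4 * power(4, 4)
= 4 * 4 * 4 * 4 * 4 * 4 * 4 * 4 * 4 * 4 * power(4, 3)
= 4 * 4 * 4 * 4 * 4 * 4 * 4 * 4 * 4 * 4 * 4 * power(4, 2)
= 4 * 4 * 4 * 4 * 4 * 4 * 4 * 4 * 4 * 4 * 4 * 4 * power(4, 1)
= 4 * 4 * 4 * 4 * 4 * 4 * 4 * 4 * 4 * 4 * 4 * 4 * 4 * power(4, 0)
= 4 * 4 * 4 * 4 * 4 * 4 * 4 * 4 * 4 * 4 * 4 * 4 * 4 * 1
= 67108864

67108864


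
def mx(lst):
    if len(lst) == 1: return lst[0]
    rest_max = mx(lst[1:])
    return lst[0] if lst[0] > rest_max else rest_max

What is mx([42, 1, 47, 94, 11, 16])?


mx([42, 1, 47, 94, 11, 16]): compare 42 with mx([1, 47, 94, 11, 16])
mx([1, 47, 94, 11, 16]): compare 1 with mx([47, 94, 11, 16])
mx([47, 94, 11, 16]): compare 47 with mx([94, 11, 16])
mx([94, 11, 16]): compare 94 with mx([11, 16])
mx([11, 16]): compare 11 with mx([16])
mx([16]) = 16  (base case)
Compare 11 with 16 -> 16
Compare 94 with 16 -> 94
Compare 47 with 94 -> 94
Compare 1 with 94 -> 94
Compare 42 with 94 -> 94

94


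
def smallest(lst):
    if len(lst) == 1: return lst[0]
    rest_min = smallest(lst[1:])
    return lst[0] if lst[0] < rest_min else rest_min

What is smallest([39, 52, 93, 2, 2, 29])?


smallest([39, 52, 93, 2, 2, 29]): compare 39 with smallest([52, 93, 2, 2, 29])
smallest([52, 93, 2, 2, 29]): compare 52 with smallest([93, 2, 2, 29])
smallest([93, 2, 2, 29]): compare 93 with smallest([2, 2, 29])
smallest([2, 2, 29]): compare 2 with smallest([2, 29])
smallest([2, 29]): compare 2 with smallest([29])
smallest([29]) = 29  (base case)
Compare 2 with 29 -> 2
Compare 2 with 2 -> 2
Compare 93 with 2 -> 2
Compare 52 with 2 -> 2
Compare 39 with 2 -> 2

2


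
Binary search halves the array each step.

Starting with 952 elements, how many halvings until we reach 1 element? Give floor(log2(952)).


952 / 2 = 476
476 / 2 = 238
238 / 2 = 119
119 / 2 = 59
59 / 2 = 29
29 / 2 = 14
14 / 2 = 7
7 / 2 = 3
3 / 2 = 1
Reached 1 after 9 halvings

9


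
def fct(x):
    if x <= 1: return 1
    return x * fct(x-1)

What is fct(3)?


fct(3)
= 3 * fct(2)
= 3 * 2 * fct(1)
= 3 * 2 * 1
= 6

6


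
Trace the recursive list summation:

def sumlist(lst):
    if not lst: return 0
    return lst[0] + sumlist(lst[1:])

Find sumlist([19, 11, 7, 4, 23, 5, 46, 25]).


sumlist([19, 11, 7, 4, 23, 5, 46, 25]) = 19 + sumlist([11, 7, 4, 23, 5, 46, 25])
sumlist([11, 7, 4, 23, 5, 46, 25]) = 11 + sumlist([7, 4, 23, 5, 46, 25])
sumlist([7, 4, 23, 5, 46, 25]) = 7 + sumlist([4, 23, 5, 46, 25])
sumlist([4, 23, 5, 46, 25]) = 4 + sumlist([23, 5, 46, 25])
sumlist([23, 5, 46, 25]) = 23 + sumlist([5, 46, 25])
sumlist([5, 46, 25]) = 5 + sumlist([46, 25])
sumlist([46, 25]) = 46 + sumlist([25])
sumlist([25]) = 25 + sumlist([])
sumlist([]) = 0  (base case)
Total: 19 + 11 + 7 + 4 + 23 + 5 + 46 + 25 + 0 = 140

140


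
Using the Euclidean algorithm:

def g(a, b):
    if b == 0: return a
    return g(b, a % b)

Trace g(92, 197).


g(92, 197) = g(197, 92)
g(197, 92) = g(92, 13)
g(92, 13) = g(13, 1)
g(13, 1) = g(1, 0)
g(1, 0) = 1  (base case)

1


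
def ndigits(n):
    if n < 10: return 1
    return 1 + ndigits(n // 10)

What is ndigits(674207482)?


ndigits(674207482) = 1 + ndigits(67420748)
ndigits(67420748) = 1 + ndigits(6742074)
ndigits(6742074) = 1 + ndigits(674207)
ndigits(674207) = 1 + ndigits(67420)
ndigits(67420) = 1 + ndigits(6742)
ndigits(6742) = 1 + ndigits(674)
ndigits(674) = 1 + ndigits(67)
ndigits(67) = 1 + ndigits(6)
ndigits(6) = 1  (base case: 6 < 10)
Unwinding: 1 + 1 + 1 + 1 + 1 + 1 + 1 + 1 + 1 = 9

9


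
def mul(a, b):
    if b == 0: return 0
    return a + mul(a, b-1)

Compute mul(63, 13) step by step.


mul(63, 13) = 63 + mul(63, 12)
mul(63, 12) = 63 + mul(63, 11)
mul(63, 11) = 63 + mul(63, 10)
mul(63, 10) = 63 + mul(63, 9)
mul(63, 9) = 63 + mul(63, 8)
mul(63, 8) = 63 + mul(63, 7)
mul(63, 7) = 63 + mul(63, 6)
mul(63, 6) = 63 + mul(63, 5)
mul(63, 5) = 63 + mul(63, 4)
mul(63, 4) = 63 + mul(63, 3)
mul(63, 3) = 63 + mul(63, 2)
mul(63, 2) = 63 + mul(63, 1)
mul(63, 1) = 63 + mul(63, 0)
mul(63, 0) = 0  (base case)
Total: 63 + 63 + 63 + 63 + 63 + 63 + 63 + 63 + 63 + 63 + 63 + 63 + 63 + 0 = 819

819


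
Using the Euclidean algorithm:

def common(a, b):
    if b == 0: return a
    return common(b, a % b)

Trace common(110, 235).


common(110, 235) = common(235, 110)
common(235, 110) = common(110, 15)
common(110, 15) = common(15, 5)
common(15, 5) = common(5, 0)
common(5, 0) = 5  (base case)

5


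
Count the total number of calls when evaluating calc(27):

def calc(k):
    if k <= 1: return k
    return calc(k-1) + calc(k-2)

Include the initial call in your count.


Let C(n) = total calls for calc(n)
C(0) = 1, C(1) = 1
C(2) = 1 + C(1) + C(0) = 1 + 1 + 1 = 3
C(3) = 1 + C(2) + C(1) = 1 + 3 + 1 = 5
C(4) = 1 + C(3) + C(2) = 1 + 5 + 3 = 9
C(5) = 1 + C(4) + C(3) = 1 + 9 + 5 = 15
C(6) = 1 + C(5) + C(4) = 1 + 15 + 9 = 25
C(7) = 1 + C(6) + C(5) = 1 + 25 + 15 = 41
C(8) = 1 + C(7) + C(6) = 1 + 41 + 25 = 67
C(9) = 1 + C(8) + C(7) = 1 + 67 + 41 = 109
C(10) = 1 + C(9) + C(8) = 1 + 109 + 67 = 177
C(11) = 1 + C(10) + C(9) = 1 + 177 + 109 = 287
C(12) = 1 + C(11) + C(10) = 1 + 287 + 177 = 465
C(13) = 1 + C(12) + C(11) = 1 + 465 + 287 = 753
C(14) = 1 + C(13) + C(12) = 1 + 753 + 465 = 1219
C(15) = 1 + C(14) + C(13) = 1 + 1219 + 753 = 1973
C(16) = 1 + C(15) + C(14) = 1 + 1973 + 1219 = 3193
C(17) = 1 + C(16) + C(15) = 1 + 3193 + 1973 = 5167
C(18) = 1 + C(17) + C(16) = 1 + 5167 + 3193 = 8361
C(19) = 1 + C(18) + C(17) = 1 + 8361 + 5167 = 13529
C(20) = 1 + C(19) + C(18) = 1 + 13529 + 8361 = 21891
C(21) = 1 + C(20) + C(19) = 1 + 21891 + 13529 = 35421
C(22) = 1 + C(21) + C(20) = 1 + 35421 + 21891 = 57313
C(23) = 1 + C(22) + C(21) = 1 + 57313 + 35421 = 92735
C(24) = 1 + C(23) + C(22) = 1 + 92735 + 57313 = 150049
C(25) = 1 + C(24) + C(23) = 1 + 150049 + 92735 = 242785
C(26) = 1 + C(25) + C(24) = 1 + 242785 + 150049 = 392835
C(27) = 1 + C(26) + C(25) = 1 + 392835 + 242785 = 635621

635621


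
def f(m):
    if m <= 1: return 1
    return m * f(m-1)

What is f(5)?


f(5)
= 5 * f(4)
= 5 * 4 * f(3)
= 5 * 4 * 3 * f(2)
= 5 * 4 * 3 * 2 * f(1)
= 5 * 4 * 3 * 2 * 1
= 120

120


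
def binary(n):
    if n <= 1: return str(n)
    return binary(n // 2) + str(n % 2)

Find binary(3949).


binary(3949) = binary(1974) + '1'
binary(1974) = binary(987) + '0'
binary(987) = binary(493) + '1'
binary(493) = binary(246) + '1'
binary(246) = binary(123) + '0'
binary(123) = binary(61) + '1'
binary(61) = binary(30) + '1'
binary(30) = binary(15) + '0'
binary(15) = binary(7) + '1'
binary(7) = binary(3) + '1'
binary(3) = binary(1) + '1'
binary(1) = '1'  (base case)
Concatenating: '1' + '1' + '1' + '1' + '0' + '1' + '1' + '0' + '1' + '1' + '0' + '1' = '111101101101'

111101101101


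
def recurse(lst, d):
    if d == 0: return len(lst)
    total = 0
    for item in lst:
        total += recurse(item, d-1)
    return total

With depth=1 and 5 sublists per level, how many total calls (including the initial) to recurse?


At depth 0 (root): 1 call
At depth 1: each of 1 parents calls recurse on 5 children = 5 calls
Total: 1 + 5 = 6

6


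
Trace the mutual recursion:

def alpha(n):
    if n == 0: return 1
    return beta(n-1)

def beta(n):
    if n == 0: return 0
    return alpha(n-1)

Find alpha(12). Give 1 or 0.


alpha(12) = beta(11)
beta(11) = alpha(10)
alpha(10) = beta(9)
beta(9) = alpha(8)
alpha(8) = beta(7)
beta(7) = alpha(6)
alpha(6) = beta(5)
beta(5) = alpha(4)
alpha(4) = beta(3)
beta(3) = alpha(2)
alpha(2) = beta(1)
beta(1) = alpha(0)
alpha(0) = 1  (base case)
Result: 1

1


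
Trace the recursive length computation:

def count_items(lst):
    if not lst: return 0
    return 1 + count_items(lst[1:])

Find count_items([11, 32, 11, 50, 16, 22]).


count_items([11, 32, 11, 50, 16, 22]) = 1 + count_items([32, 11, 50, 16, 22])
count_items([32, 11, 50, 16, 22]) = 1 + count_items([11, 50, 16, 22])
count_items([11, 50, 16, 22]) = 1 + count_items([50, 16, 22])
count_items([50, 16, 22]) = 1 + count_items([16, 22])
count_items([16, 22]) = 1 + count_items([22])
count_items([22]) = 1 + count_items([])
count_items([]) = 0  (base case)
Unwinding: 1 + 1 + 1 + 1 + 1 + 1 + 0 = 6

6


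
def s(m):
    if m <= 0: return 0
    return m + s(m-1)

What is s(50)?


s(50)
= 50 + 49 + 48 + 47 + 46 + 45 + 44 + 43 + 42 + 41 + 40 + 39 + 38 + 37 + 36 + 35 + 34 + 33 + 32 + 31 + 30 + 29 + 28 + 27 + 26 + 25 + 24 + 23 + 22 + 21 + 20 + 19 + 18 + 17 + 16 + 15 + 14 + 13 + 12 + 11 + 10 + 9 + 8 + 7 + 6 + 5 + 4 + 3 + 2 + 1 + s(0)
= 50 + 49 + 48 + 47 + 46 + 45 + 44 + 43 + 42 + 41 + 40 + 39 + 38 + 37 + 36 + 35 + 34 + 33 + 32 + 31 + 30 + 29 + 28 + 27 + 26 + 25 + 24 + 23 + 22 + 21 + 20 + 19 + 18 + 17 + 16 + 15 + 14 + 13 + 12 + 11 + 10 + 9 + 8 + 7 + 6 + 5 + 4 + 3 + 2 + 1 + 0
= 1275

1275


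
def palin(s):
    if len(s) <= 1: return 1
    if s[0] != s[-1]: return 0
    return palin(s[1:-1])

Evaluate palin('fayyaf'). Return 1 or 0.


palin('fayyaf'): s[0]='f' == s[-1]='f' -> check palin('ayya')
palin('ayya'): s[0]='a' == s[-1]='a' -> check palin('yy')
palin('yy'): s[0]='y' == s[-1]='y' -> check palin('')
palin(''): len <= 1 -> return 1  (base case)
Result: 1 (palindrome)

1


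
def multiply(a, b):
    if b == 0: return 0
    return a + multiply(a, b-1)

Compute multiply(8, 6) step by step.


multiply(8, 6) = 8 + multiply(8, 5)
multiply(8, 5) = 8 + multiply(8, 4)
multiply(8, 4) = 8 + multiply(8, 3)
multiply(8, 3) = 8 + multiply(8, 2)
multiply(8, 2) = 8 + multiply(8, 1)
multiply(8, 1) = 8 + multiply(8, 0)
multiply(8, 0) = 0  (base case)
Total: 8 + 8 + 8 + 8 + 8 + 8 + 0 = 48

48


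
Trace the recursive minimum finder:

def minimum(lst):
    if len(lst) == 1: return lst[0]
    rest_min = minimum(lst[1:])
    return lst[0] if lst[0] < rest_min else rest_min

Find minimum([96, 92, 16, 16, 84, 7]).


minimum([96, 92, 16, 16, 84, 7]): compare 96 with minimum([92, 16, 16, 84, 7])
minimum([92, 16, 16, 84, 7]): compare 92 with minimum([16, 16, 84, 7])
minimum([16, 16, 84, 7]): compare 16 with minimum([16, 84, 7])
minimum([16, 84, 7]): compare 16 with minimum([84, 7])
minimum([84, 7]): compare 84 with minimum([7])
minimum([7]) = 7  (base case)
Compare 84 with 7 -> 7
Compare 16 with 7 -> 7
Compare 16 with 7 -> 7
Compare 92 with 7 -> 7
Compare 96 with 7 -> 7

7


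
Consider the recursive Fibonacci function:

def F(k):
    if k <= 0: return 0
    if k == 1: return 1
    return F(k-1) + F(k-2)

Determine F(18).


Computing F(18) bottom-up:
F(0) = 0
F(1) = 1
F(2) = F(1) + F(0) = 1 + 0 = 1
F(3) = F(2) + F(1) = 1 + 1 = 2
F(4) = F(3) + F(2) = 2 + 1 = 3
F(5) = F(4) + F(3) = 3 + 2 = 5
F(6) = F(5) + F(4) = 5 + 3 = 8
F(7) = F(6) + F(5) = 8 + 5 = 13
F(8) = F(7) + F(6) = 13 + 8 = 21
F(9) = F(8) + F(7) = 21 + 13 = 34
F(10) = F(9) + F(8) = 34 + 21 = 55
F(11) = F(10) + F(9) = 55 + 34 = 89
F(12) = F(11) + F(10) = 89 + 55 = 144
F(13) = F(12) + F(11) = 144 + 89 = 233
F(14) = F(13) + F(12) = 233 + 144 = 377
F(15) = F(14) + F(13) = 377 + 233 = 610
F(16) = F(15) + F(14) = 610 + 377 = 987
F(17) = F(16) + F(15) = 987 + 610 = 1597
F(18) = F(17) + F(16) = 1597 + 987 = 2584

2584


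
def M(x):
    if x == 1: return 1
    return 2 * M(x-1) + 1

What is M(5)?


M(5) = 2 * M(4) + 1
M(4) = 2 * M(3) + 1
M(3) = 2 * M(2) + 1
M(2) = 2 * M(1) + 1
M(1) = 1  (base case)
M(2) = 2 * 1 + 1 = 3
M(3) = 2 * 3 + 1 = 7
M(4) = 2 * 7 + 1 = 15
M(5) = 2 * 15 + 1 = 31

31


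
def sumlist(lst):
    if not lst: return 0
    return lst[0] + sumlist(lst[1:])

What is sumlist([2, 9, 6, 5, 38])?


sumlist([2, 9, 6, 5, 38]) = 2 + sumlist([9, 6, 5, 38])
sumlist([9, 6, 5, 38]) = 9 + sumlist([6, 5, 38])
sumlist([6, 5, 38]) = 6 + sumlist([5, 38])
sumlist([5, 38]) = 5 + sumlist([38])
sumlist([38]) = 38 + sumlist([])
sumlist([]) = 0  (base case)
Total: 2 + 9 + 6 + 5 + 38 + 0 = 60

60


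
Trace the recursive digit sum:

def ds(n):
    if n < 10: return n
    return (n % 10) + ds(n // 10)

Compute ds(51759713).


ds(51759713) = 3 + ds(5175971)
ds(5175971) = 1 + ds(517597)
ds(517597) = 7 + ds(51759)
ds(51759) = 9 + ds(5175)
ds(5175) = 5 + ds(517)
ds(517) = 7 + ds(51)
ds(51) = 1 + ds(5)
ds(5) = 5  (base case)
Total: 3 + 1 + 7 + 9 + 5 + 7 + 1 + 5 = 38

38


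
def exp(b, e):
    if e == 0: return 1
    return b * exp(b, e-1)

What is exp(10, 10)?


exp(10, 10)
= 10 * exp(10, 9)
= 10 * 10 * exp(10, 8)
= 10 * 10 * 10 * exp(10, 7)
= 10 * 10 * 10 * 10 * exp(10, 6)
= 10 * 10 * 10 * 10 * 10 * exp(10, 5)
= 10 * 10 * 10 * 10 * 10 * 10 * exp(10, 4)
= 10 * 10 * 10 * 10 * 10 * 10 * 10 * exp(10, 3)
= 10 * 10 * 10 * 10 * 10 * 10 * 10 * 10 * exp(10, 2)
= 10 * 10 * 10 * 10 * 10 * 10 * 10 * 10 * 10 * exp(10, 1)
= 10 * 10 * 10 * 10 * 10 * 10 * 10 * 10 * 10 * 10 * exp(10, 0)
= 10 * 10 * 10 * 10 * 10 * 10 * 10 * 10 * 10 * 10 * 1
= 10000000000

10000000000


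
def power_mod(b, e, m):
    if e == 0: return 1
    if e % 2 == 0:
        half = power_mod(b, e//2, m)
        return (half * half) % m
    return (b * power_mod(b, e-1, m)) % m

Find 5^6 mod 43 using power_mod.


power_mod(5, 6, 43): e is even, compute power_mod(5, 3, 43)
  power_mod(5, 3, 43): e is odd, compute power_mod(5, 2, 43)
    power_mod(5, 2, 43): e is even, compute power_mod(5, 1, 43)
      power_mod(5, 1, 43): e is odd, compute power_mod(5, 0, 43)
        power_mod(5, 0, 43) = 1
      (5 * 1) % 43 = 5
    half=5, (5*5) % 43 = 25
  (5 * 25) % 43 = 39
half=39, (39*39) % 43 = 16

16


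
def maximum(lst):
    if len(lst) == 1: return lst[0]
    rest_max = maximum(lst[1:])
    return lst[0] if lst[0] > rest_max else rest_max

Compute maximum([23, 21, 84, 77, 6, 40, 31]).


maximum([23, 21, 84, 77, 6, 40, 31]): compare 23 with maximum([21, 84, 77, 6, 40, 31])
maximum([21, 84, 77, 6, 40, 31]): compare 21 with maximum([84, 77, 6, 40, 31])
maximum([84, 77, 6, 40, 31]): compare 84 with maximum([77, 6, 40, 31])
maximum([77, 6, 40, 31]): compare 77 with maximum([6, 40, 31])
maximum([6, 40, 31]): compare 6 with maximum([40, 31])
maximum([40, 31]): compare 40 with maximum([31])
maximum([31]) = 31  (base case)
Compare 40 with 31 -> 40
Compare 6 with 40 -> 40
Compare 77 with 40 -> 77
Compare 84 with 77 -> 84
Compare 21 with 84 -> 84
Compare 23 with 84 -> 84

84


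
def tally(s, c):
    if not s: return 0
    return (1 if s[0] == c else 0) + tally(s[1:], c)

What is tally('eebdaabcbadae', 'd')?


s[0]='e' != 'd' -> 0
s[0]='e' != 'd' -> 0
s[0]='b' != 'd' -> 0
s[0]='d' == 'd' -> 1
s[0]='a' != 'd' -> 0
s[0]='a' != 'd' -> 0
s[0]='b' != 'd' -> 0
s[0]='c' != 'd' -> 0
s[0]='b' != 'd' -> 0
s[0]='a' != 'd' -> 0
s[0]='d' == 'd' -> 1
s[0]='a' != 'd' -> 0
s[0]='e' != 'd' -> 0
Sum: 0 + 0 + 0 + 1 + 0 + 0 + 0 + 0 + 0 + 0 + 1 + 0 + 0 = 2

2
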